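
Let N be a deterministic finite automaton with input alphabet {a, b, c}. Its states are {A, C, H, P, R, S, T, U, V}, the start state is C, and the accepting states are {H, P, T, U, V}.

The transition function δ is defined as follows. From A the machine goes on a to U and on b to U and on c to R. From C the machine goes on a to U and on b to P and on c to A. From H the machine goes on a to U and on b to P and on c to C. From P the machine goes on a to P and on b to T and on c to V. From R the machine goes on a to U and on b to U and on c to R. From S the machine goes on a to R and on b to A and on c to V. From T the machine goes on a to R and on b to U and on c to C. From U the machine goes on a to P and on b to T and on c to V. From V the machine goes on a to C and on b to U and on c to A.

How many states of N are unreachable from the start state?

BFS from C reaches {A, C, P, R, T, U, V}; the 2 state(s) H, S are never visited.

2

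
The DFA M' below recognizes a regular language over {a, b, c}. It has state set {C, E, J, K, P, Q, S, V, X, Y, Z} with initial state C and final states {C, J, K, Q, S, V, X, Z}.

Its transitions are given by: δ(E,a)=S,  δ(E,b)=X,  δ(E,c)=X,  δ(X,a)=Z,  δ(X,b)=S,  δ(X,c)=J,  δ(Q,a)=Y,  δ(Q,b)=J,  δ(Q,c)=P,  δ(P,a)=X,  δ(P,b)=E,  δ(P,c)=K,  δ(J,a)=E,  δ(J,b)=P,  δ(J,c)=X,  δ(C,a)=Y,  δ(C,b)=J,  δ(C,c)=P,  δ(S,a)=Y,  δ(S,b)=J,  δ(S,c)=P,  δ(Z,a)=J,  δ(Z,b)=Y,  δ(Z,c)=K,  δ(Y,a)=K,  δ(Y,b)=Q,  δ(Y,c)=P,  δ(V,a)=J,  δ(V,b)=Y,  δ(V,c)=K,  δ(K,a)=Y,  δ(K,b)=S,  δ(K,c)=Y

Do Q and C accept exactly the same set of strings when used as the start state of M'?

Yes

Reachable states from the start: {C,E,J,K,P,Q,S,X,Y,Z}. Unreachable: {V} — drop them.
P0 = {C,J,K,Q,S,X,Z} | {E,P,Y}.
Split {C,J,K,Q,S,X,Z} by δ(·,a) → {C,J,K,Q,S} and {X,Z}.
Split {C,J,K,Q,S} by δ(·,b) → {C,K,Q,S} and {J}.
Split {C,K,Q,S} by δ(·,b) → {C,Q,S} and {K}.
Refine {E,P,Y} on symbol a: members go to different blocks, giving {Y} and {E} and {P}.
Split {X,Z} by δ(·,a) → {X} and {Z}.
No further refinement is possible. Final partition (8 blocks): {C,Q,S} | {Y} | {X} | {J} | {K} | {E} | {P} | {Z}.
Q and C lie in the same block of the stable partition, so they are equivalent — no string distinguishes them.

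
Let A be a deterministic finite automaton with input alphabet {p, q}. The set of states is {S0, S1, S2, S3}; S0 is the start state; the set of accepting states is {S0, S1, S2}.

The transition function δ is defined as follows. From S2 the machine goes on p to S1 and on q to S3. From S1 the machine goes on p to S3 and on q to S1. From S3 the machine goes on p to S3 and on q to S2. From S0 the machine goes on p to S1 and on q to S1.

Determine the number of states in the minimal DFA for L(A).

4

Start with accepting vs non-accepting: {S0,S1,S2} | {S3}.
Refine {S0,S1,S2} on symbol p: members go to different blocks, giving {S0,S2} and {S1}.
Split {S0,S2} by δ(·,q) → {S0} and {S2}.
No further refinement is possible. Final partition (4 blocks): {S0} | {S3} | {S1} | {S2}.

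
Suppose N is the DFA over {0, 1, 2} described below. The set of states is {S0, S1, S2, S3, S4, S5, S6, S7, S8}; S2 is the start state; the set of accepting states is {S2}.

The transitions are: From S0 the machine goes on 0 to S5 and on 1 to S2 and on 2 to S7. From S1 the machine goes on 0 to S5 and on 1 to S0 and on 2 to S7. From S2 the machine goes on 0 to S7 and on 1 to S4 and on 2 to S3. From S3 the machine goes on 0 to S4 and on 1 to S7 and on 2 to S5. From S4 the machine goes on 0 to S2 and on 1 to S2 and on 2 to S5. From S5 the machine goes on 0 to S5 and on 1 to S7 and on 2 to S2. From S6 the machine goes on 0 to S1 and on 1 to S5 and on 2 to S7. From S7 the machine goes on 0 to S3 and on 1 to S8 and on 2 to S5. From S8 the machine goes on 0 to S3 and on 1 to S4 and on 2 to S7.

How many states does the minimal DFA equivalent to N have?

Reachable states from the start: {S2,S3,S4,S5,S7,S8}. Unreachable: {S0,S1,S6} — drop them.
P0 = {S2} | {S3,S4,S5,S7,S8}.
Refine {S3,S4,S5,S7,S8} on symbol 0: members go to different blocks, giving {S3,S5,S7,S8} and {S4}.
On input 0, block {S3,S5,S7,S8} splits into {S5,S7,S8} and {S3}.
On input 0, block {S5,S7,S8} splits into {S7,S8} and {S5}.
Split {S7,S8} by δ(·,1) → {S7} and {S8}.
The partition is now stable with 6 blocks: {S2} | {S7} | {S4} | {S3} | {S5} | {S8}.

6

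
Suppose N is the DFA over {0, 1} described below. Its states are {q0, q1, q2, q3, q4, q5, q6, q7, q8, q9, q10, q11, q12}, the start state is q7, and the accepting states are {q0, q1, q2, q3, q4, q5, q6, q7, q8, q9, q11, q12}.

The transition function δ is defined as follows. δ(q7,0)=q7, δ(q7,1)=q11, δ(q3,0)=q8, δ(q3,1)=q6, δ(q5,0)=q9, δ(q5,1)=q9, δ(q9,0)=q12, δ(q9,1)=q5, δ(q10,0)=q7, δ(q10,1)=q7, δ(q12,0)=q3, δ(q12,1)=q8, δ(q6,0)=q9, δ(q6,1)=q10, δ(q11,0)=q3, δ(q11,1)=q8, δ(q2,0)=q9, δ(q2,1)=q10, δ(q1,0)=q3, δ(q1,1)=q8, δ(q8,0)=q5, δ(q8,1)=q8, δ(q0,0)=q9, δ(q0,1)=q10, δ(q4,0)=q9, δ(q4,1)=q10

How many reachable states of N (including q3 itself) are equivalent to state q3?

First remove the unreachable states {q0,q1,q2,q4}; 9 states remain.
P0 = {q3,q5,q6,q7,q8,q9,q11,q12} | {q10}.
On input 1, block {q3,q5,q6,q7,q8,q9,q11,q12} splits into {q3,q5,q7,q8,q9,q11,q12} and {q6}.
On input 1, block {q3,q5,q7,q8,q9,q11,q12} splits into {q5,q7,q8,q9,q11,q12} and {q3}.
Split {q5,q7,q8,q9,q11,q12} by δ(·,0) → {q5,q7,q8,q9} and {q11,q12}.
Split {q5,q7,q8,q9} by δ(·,0) → {q5,q7,q8} and {q9}.
Refine {q5,q7,q8} on symbol 0: members go to different blocks, giving {q7,q8} and {q5}.
Refine {q7,q8} on symbol 0: members go to different blocks, giving {q7} and {q8}.
The partition is now stable with 8 blocks: {q7} | {q10} | {q6} | {q3} | {q11,q12} | {q9} | {q5} | {q8}.
The equivalence class containing q3 is {q3}, of size 1.

1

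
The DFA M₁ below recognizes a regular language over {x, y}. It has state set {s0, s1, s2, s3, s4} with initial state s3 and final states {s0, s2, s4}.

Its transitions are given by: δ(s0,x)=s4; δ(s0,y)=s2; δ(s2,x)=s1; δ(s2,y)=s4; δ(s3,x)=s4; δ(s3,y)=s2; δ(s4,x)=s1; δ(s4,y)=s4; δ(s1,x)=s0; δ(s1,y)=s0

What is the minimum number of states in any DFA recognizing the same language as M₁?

All states are reachable from the start state.
Initial partition by acceptance: {s0,s2,s4} | {s1,s3}.
On input x, block {s0,s2,s4} splits into {s2,s4} and {s0}.
Split {s1,s3} by δ(·,x) → {s1} and {s3}.
Stable partition: {s2,s4} | {s1} | {s0} | {s3} — 4 equivalence classes.

4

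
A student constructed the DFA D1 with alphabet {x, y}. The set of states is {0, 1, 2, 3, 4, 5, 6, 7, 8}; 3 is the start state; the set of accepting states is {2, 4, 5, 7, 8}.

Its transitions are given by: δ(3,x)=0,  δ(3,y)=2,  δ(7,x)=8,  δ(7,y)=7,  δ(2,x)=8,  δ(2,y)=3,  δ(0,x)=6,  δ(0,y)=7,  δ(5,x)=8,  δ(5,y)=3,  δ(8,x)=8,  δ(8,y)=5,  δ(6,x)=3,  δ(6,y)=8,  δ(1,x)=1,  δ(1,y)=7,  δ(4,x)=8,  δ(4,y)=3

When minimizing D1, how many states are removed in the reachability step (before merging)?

2

BFS from 3 reaches {0, 2, 3, 5, 6, 7, 8}; the 2 state(s) 1, 4 are never visited.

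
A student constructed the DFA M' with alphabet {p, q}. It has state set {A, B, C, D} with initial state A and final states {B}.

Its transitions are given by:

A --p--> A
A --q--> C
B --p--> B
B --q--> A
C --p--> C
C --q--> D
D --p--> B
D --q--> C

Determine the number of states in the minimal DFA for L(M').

4

All states are reachable from the start state.
P0 = {B} | {A,C,D}.
On input p, block {A,C,D} splits into {A,C} and {D}.
Split {A,C} by δ(·,q) → {A} and {C}.
The partition is now stable with 4 blocks: {B} | {A} | {D} | {C}.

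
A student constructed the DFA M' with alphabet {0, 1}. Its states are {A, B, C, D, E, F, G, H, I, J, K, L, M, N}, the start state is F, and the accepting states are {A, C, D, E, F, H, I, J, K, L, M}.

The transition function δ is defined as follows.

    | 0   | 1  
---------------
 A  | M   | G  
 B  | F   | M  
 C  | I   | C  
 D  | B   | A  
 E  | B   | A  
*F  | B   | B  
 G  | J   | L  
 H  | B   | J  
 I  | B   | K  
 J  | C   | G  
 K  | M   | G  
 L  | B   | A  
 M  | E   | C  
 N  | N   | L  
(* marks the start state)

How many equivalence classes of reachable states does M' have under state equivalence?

6

States {D,H,N} cannot be reached from the start state, so discard them.
Start with accepting vs non-accepting: {A,C,E,F,I,J,K,L,M} | {B,G}.
Refine {A,C,E,F,I,J,K,L,M} on symbol 0: members go to different blocks, giving {A,C,J,K,M} and {E,F,I,L}.
Split {A,C,J,K,M} by δ(·,0) → {A,J,K} and {C,M}.
Split {B,G} by δ(·,0) → {B} and {G}.
Refine {E,F,I,L} on symbol 1: members go to different blocks, giving {E,I,L} and {F}.
The partition is now stable with 6 blocks: {A,J,K} | {B} | {E,I,L} | {C,M} | {G} | {F}.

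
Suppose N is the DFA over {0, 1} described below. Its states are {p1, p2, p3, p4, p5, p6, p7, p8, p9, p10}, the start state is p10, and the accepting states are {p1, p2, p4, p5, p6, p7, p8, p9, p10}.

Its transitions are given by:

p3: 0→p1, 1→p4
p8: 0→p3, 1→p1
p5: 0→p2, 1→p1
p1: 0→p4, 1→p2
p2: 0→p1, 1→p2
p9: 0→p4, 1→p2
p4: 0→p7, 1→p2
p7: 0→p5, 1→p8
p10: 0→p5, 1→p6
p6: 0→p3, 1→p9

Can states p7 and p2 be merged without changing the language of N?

Every state is reachable, so we keep all 10.
Start with accepting vs non-accepting: {p1,p2,p4,p5,p6,p7,p8,p9,p10} | {p3}.
On input 0, block {p1,p2,p4,p5,p6,p7,p8,p9,p10} splits into {p1,p2,p4,p5,p7,p9,p10} and {p6,p8}.
Refine {p1,p2,p4,p5,p7,p9,p10} on symbol 1: members go to different blocks, giving {p1,p2,p4,p5,p9} and {p7,p10}.
Split {p1,p2,p4,p5,p9} by δ(·,0) → {p1,p2,p5,p9} and {p4}.
Split {p1,p2,p5,p9} by δ(·,0) → {p1,p9} and {p2,p5}.
Split {p2,p5} by δ(·,0) → {p2} and {p5}.
The partition is now stable with 7 blocks: {p1,p9} | {p3} | {p6,p8} | {p7,p10} | {p4} | {p2} | {p5}.
p7 and p2 end up in different blocks, so they are distinguishable. For instance, the string '10' is accepted from only p2.

No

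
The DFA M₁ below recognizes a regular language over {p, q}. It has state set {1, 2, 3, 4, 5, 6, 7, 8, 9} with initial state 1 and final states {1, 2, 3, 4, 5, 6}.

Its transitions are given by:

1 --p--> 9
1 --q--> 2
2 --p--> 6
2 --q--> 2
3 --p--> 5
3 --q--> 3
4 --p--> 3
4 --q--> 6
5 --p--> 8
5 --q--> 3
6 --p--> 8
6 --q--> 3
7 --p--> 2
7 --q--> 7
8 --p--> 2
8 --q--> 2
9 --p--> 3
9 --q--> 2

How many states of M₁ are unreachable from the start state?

2

No path from 1 leads to 4, 7; the other 7 states are all reachable.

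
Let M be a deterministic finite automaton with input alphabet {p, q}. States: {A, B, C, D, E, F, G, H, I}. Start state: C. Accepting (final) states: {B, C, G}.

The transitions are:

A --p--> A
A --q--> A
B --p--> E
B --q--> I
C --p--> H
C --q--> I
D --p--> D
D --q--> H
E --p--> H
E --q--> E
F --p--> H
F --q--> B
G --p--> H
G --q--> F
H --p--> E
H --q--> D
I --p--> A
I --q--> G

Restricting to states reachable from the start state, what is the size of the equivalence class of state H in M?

Every state is reachable, so we keep all 9.
Initial partition by acceptance: {B,C,G} | {A,D,E,F,H,I}.
Split {A,D,E,F,H,I} by δ(·,q) → {A,D,E,H} and {F,I}.
The partition is now stable with 3 blocks: {B,C,G} | {A,D,E,H} | {F,I}.
The equivalence class containing H is {A,D,E,H}, of size 4.

4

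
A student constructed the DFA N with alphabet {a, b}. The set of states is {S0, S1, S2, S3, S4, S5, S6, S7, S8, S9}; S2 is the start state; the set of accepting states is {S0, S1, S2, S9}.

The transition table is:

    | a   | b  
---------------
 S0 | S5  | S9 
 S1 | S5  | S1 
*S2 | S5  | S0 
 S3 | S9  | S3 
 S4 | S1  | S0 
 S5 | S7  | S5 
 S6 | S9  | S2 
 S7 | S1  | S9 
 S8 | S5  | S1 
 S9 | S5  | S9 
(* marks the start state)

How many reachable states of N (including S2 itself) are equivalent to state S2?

States {S3,S4,S6,S8} cannot be reached from the start state, so discard them.
P0 = {S0,S1,S2,S9} | {S5,S7}.
On input a, block {S5,S7} splits into {S5} and {S7}.
The partition is now stable with 3 blocks: {S0,S1,S2,S9} | {S5} | {S7}.
State S2 belongs to the block {S0,S1,S2,S9}, which has 4 states.

4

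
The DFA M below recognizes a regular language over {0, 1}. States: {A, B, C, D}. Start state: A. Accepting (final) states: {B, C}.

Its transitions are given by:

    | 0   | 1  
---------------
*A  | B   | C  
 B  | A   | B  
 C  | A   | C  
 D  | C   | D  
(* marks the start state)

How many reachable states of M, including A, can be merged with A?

1

States {D} cannot be reached from the start state, so discard them.
Initial partition by acceptance: {B,C} | {A}.
The partition is now stable with 2 blocks: {B,C} | {A}.
The equivalence class containing A is {A}, of size 1.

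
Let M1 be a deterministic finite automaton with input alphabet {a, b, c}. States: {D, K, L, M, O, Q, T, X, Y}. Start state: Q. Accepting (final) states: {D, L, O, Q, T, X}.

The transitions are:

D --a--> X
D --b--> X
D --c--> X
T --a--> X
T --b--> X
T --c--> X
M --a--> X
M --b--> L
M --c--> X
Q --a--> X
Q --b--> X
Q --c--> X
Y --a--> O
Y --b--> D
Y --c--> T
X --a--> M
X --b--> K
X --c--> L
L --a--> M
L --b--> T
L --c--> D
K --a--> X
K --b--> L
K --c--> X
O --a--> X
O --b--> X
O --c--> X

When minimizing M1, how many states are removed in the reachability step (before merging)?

No path from Q leads to O, Y; the other 7 states are all reachable.

2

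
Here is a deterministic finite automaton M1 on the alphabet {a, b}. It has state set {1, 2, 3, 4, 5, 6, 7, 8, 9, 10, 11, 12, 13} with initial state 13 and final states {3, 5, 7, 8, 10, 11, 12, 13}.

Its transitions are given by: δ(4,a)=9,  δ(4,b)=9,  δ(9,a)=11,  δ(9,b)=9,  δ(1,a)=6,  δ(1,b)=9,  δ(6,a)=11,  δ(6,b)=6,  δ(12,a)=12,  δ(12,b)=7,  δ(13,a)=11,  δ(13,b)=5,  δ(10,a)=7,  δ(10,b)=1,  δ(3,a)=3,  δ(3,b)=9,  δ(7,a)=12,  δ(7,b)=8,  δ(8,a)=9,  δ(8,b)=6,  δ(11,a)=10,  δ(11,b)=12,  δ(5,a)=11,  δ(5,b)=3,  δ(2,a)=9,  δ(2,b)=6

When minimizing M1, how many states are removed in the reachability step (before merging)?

No path from 13 leads to 2, 4; the other 11 states are all reachable.

2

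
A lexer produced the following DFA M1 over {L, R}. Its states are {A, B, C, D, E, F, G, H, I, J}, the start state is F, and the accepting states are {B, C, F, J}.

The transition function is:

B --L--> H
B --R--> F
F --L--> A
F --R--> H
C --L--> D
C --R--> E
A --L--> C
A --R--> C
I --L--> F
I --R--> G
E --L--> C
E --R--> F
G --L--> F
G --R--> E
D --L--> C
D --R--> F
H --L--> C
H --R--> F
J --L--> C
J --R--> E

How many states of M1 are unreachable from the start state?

No path from F leads to B, G, I, J; the other 6 states are all reachable.

4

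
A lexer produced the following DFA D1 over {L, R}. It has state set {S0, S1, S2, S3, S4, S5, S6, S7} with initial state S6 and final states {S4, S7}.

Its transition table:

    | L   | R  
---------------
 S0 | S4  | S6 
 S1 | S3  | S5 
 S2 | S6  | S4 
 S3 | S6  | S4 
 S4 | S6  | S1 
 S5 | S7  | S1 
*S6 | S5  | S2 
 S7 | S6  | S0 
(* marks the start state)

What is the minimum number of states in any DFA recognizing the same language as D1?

7

Initial partition by acceptance: {S4,S7} | {S0,S1,S2,S3,S5,S6}.
On input L, block {S0,S1,S2,S3,S5,S6} splits into {S1,S2,S3,S6} and {S0,S5}.
Refine {S4,S7} on symbol R: members go to different blocks, giving {S4} and {S7}.
Split {S1,S2,S3,S6} by δ(·,L) → {S1,S2,S3} and {S6}.
On input L, block {S1,S2,S3} splits into {S2,S3} and {S1}.
Split {S0,S5} by δ(·,L) → {S0} and {S5}.
The partition is now stable with 7 blocks: {S4} | {S2,S3} | {S0} | {S7} | {S6} | {S1} | {S5}.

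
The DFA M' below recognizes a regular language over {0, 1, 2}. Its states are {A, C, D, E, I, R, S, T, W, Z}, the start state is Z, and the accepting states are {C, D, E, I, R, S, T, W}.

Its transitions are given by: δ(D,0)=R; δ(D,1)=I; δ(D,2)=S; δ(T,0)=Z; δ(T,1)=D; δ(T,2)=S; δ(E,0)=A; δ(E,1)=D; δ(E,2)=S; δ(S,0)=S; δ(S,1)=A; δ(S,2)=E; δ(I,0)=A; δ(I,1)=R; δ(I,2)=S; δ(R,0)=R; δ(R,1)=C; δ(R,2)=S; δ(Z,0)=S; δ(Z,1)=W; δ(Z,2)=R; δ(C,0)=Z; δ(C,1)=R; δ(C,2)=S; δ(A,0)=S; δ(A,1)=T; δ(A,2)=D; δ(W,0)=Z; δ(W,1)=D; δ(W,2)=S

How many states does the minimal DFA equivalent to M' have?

Every state is reachable, so we keep all 10.
P0 = {C,D,E,I,R,S,T,W} | {A,Z}.
Split {C,D,E,I,R,S,T,W} by δ(·,0) → {C,E,I,T,W} and {D,R,S}.
On input 1, block {D,R,S} splits into {D,R} and {S}.
No further refinement is possible. Final partition (4 blocks): {C,E,I,T,W} | {A,Z} | {D,R} | {S}.

4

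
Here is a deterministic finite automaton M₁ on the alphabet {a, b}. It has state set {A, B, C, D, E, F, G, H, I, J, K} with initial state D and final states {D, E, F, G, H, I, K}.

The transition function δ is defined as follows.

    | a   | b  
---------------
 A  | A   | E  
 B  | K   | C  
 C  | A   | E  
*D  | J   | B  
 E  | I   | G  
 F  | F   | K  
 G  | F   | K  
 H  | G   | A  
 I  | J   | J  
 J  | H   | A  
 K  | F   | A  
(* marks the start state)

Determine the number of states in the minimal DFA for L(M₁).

6

Every state is reachable, so we keep all 11.
P0 = {D,E,F,G,H,I,K} | {A,B,C,J}.
Refine {D,E,F,G,H,I,K} on symbol a: members go to different blocks, giving {E,F,G,H,K} and {D,I}.
Refine {E,F,G,H,K} on symbol a: members go to different blocks, giving {F,G,H,K} and {E}.
On input b, block {F,G,H,K} splits into {F,G} and {H,K}.
Refine {A,B,C,J} on symbol a: members go to different blocks, giving {A,C} and {B,J}.
The partition is now stable with 6 blocks: {F,G} | {A,C} | {D,I} | {E} | {H,K} | {B,J}.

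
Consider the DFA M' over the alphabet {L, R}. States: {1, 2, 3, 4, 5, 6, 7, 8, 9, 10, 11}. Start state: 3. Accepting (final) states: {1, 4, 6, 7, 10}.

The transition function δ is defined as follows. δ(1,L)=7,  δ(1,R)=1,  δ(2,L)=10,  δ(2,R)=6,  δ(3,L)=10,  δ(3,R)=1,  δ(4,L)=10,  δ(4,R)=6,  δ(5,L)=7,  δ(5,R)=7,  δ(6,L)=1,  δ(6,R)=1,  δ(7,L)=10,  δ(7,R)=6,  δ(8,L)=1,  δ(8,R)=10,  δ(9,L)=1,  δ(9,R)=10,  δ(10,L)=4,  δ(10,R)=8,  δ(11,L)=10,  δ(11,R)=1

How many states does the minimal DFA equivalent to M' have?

States {2,5,9,11} cannot be reached from the start state, so discard them.
P0 = {1,4,6,7,10} | {3,8}.
Refine {1,4,6,7,10} on symbol R: members go to different blocks, giving {1,4,6,7} and {10}.
Refine {1,4,6,7} on symbol L: members go to different blocks, giving {1,6} and {4,7}.
Split {1,6} by δ(·,L) → {1} and {6}.
Split {3,8} by δ(·,L) → {3} and {8}.
No further refinement is possible. Final partition (6 blocks): {1} | {3} | {10} | {4,7} | {6} | {8}.

6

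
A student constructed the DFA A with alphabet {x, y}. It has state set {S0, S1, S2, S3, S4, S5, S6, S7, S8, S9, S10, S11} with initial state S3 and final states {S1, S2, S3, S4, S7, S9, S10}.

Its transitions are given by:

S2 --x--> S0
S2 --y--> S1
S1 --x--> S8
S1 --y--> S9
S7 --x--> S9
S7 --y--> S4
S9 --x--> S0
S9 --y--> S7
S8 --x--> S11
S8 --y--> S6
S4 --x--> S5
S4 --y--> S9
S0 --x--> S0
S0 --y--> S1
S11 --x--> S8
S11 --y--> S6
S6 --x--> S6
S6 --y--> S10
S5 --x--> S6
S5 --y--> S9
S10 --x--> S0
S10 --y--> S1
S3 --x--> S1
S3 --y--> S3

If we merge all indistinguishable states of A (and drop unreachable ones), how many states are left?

10

States {S2} cannot be reached from the start state, so discard them.
P0 = {S1,S3,S4,S7,S9,S10} | {S0,S5,S6,S8,S11}.
On input x, block {S1,S3,S4,S7,S9,S10} splits into {S1,S4,S9,S10} and {S3,S7}.
On input y, block {S1,S4,S9,S10} splits into {S1,S4,S10} and {S9}.
Refine {S1,S4,S10} on symbol y: members go to different blocks, giving {S1,S4} and {S10}.
Split {S0,S5,S6,S8,S11} by δ(·,y) → {S8,S11} and {S0} and {S5} and {S6}.
Split {S1,S4} by δ(·,x) → {S1} and {S4}.
On input x, block {S3,S7} splits into {S3} and {S7}.
No further refinement is possible. Final partition (10 blocks): {S1} | {S8,S11} | {S3} | {S9} | {S10} | {S0} | {S5} | {S6} | {S4} | {S7}.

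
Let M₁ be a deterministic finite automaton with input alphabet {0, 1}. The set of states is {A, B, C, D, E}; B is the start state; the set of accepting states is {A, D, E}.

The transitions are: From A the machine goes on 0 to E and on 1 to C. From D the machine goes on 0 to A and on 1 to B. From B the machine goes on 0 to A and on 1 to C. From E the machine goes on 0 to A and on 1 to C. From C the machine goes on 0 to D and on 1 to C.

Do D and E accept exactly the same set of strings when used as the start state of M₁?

Every state is reachable, so we keep all 5.
Initial partition by acceptance: {A,D,E} | {B,C}.
No further refinement is possible. Final partition (2 blocks): {A,D,E} | {B,C}.
D and E lie in the same block of the stable partition, so they are equivalent — no string distinguishes them.

Yes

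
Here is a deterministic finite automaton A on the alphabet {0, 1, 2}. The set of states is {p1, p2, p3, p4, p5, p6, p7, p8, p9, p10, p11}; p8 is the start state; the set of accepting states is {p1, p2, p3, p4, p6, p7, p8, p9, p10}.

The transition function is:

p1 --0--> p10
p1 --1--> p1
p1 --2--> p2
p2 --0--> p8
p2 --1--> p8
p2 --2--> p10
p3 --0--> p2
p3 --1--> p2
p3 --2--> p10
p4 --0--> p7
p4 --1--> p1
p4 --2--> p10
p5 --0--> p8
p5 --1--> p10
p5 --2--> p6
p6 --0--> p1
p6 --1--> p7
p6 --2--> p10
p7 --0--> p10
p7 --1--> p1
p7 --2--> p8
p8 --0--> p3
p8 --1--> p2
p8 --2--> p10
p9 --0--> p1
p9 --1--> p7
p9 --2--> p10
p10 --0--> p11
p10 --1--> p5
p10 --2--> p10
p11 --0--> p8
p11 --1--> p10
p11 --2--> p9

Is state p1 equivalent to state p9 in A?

States {p4} cannot be reached from the start state, so discard them.
P0 = {p1,p2,p3,p6,p7,p8,p9,p10} | {p5,p11}.
Refine {p1,p2,p3,p6,p7,p8,p9,p10} on symbol 0: members go to different blocks, giving {p1,p2,p3,p6,p7,p8,p9} and {p10}.
Refine {p1,p2,p3,p6,p7,p8,p9} on symbol 0: members go to different blocks, giving {p2,p3,p6,p8,p9} and {p1,p7}.
On input 0, block {p2,p3,p6,p8,p9} splits into {p2,p3,p8} and {p6,p9}.
Stable partition: {p2,p3,p8} | {p5,p11} | {p10} | {p1,p7} | {p6,p9} — 5 equivalence classes.
p1 and p9 end up in different blocks, so they are distinguishable. For instance, the string '00' is accepted from only p9.

No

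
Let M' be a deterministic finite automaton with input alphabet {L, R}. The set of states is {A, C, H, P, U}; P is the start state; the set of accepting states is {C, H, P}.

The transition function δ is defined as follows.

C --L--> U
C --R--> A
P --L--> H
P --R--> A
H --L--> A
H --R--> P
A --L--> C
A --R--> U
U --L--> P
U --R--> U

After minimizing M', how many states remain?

Every state is reachable, so we keep all 5.
P0 = {C,H,P} | {A,U}.
Split {C,H,P} by δ(·,L) → {C,H} and {P}.
Refine {C,H} on symbol R: members go to different blocks, giving {C} and {H}.
Refine {A,U} on symbol L: members go to different blocks, giving {A} and {U}.
No further refinement is possible. Final partition (5 blocks): {C} | {A} | {P} | {H} | {U}.

5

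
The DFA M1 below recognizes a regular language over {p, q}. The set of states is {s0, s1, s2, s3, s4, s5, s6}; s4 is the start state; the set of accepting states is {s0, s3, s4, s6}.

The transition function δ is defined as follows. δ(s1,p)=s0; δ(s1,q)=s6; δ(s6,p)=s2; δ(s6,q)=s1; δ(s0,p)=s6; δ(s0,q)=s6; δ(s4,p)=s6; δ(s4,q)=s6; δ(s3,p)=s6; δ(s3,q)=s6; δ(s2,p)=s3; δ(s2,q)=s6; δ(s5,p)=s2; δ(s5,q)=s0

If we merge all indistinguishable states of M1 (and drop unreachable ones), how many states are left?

3

States {s5} cannot be reached from the start state, so discard them.
Start with accepting vs non-accepting: {s0,s3,s4,s6} | {s1,s2}.
Refine {s0,s3,s4,s6} on symbol p: members go to different blocks, giving {s0,s3,s4} and {s6}.
No further refinement is possible. Final partition (3 blocks): {s0,s3,s4} | {s1,s2} | {s6}.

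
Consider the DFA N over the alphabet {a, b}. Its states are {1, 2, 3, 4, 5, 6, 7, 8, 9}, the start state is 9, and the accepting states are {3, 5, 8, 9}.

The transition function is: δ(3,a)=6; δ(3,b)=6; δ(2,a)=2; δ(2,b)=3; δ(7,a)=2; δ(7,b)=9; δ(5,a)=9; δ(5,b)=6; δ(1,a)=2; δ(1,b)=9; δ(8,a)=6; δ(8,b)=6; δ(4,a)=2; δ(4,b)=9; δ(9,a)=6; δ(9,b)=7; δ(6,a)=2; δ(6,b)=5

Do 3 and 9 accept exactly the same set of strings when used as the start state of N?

Reachable states from the start: {2,3,5,6,7,9}. Unreachable: {1,4,8} — drop them.
P0 = {3,5,9} | {2,6,7}.
Split {3,5,9} by δ(·,a) → {3,9} and {5}.
Split {2,6,7} by δ(·,b) → {2,7} and {6}.
On input b, block {3,9} splits into {3} and {9}.
On input b, block {2,7} splits into {2} and {7}.
The partition is now stable with 6 blocks: {3} | {2} | {5} | {6} | {9} | {7}.
3 and 9 end up in different blocks, so they are distinguishable. For instance, the string 'bba' is accepted from only 3.

No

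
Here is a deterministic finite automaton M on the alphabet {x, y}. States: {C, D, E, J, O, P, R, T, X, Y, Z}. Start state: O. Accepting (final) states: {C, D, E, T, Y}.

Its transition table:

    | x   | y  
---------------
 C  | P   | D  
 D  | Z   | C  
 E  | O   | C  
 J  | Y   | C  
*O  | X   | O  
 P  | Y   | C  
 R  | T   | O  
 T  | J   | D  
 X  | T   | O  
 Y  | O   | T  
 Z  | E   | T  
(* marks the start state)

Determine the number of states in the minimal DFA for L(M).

5

First remove the unreachable states {R}; 10 states remain.
Initial partition by acceptance: {C,D,E,T,Y} | {J,O,P,X,Z}.
On input x, block {J,O,P,X,Z} splits into {J,P,X,Z} and {O}.
On input x, block {C,D,E,T,Y} splits into {C,D,T} and {E,Y}.
On input x, block {J,P,X,Z} splits into {J,P,Z} and {X}.
No further refinement is possible. Final partition (5 blocks): {C,D,T} | {J,P,Z} | {O} | {E,Y} | {X}.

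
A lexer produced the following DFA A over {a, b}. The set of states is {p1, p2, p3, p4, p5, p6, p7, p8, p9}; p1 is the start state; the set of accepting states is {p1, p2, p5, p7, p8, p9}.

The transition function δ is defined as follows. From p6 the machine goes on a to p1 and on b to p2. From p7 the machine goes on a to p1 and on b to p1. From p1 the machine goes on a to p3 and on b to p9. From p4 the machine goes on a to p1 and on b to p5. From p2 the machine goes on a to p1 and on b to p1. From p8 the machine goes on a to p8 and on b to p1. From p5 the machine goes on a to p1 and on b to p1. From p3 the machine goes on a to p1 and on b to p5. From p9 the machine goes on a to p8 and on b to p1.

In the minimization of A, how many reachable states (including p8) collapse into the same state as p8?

2

First remove the unreachable states {p2,p4,p6,p7}; 5 states remain.
Start with accepting vs non-accepting: {p1,p5,p8,p9} | {p3}.
Split {p1,p5,p8,p9} by δ(·,a) → {p5,p8,p9} and {p1}.
On input a, block {p5,p8,p9} splits into {p8,p9} and {p5}.
Stable partition: {p8,p9} | {p3} | {p1} | {p5} — 4 equivalence classes.
State p8 belongs to the block {p8,p9}, which has 2 states.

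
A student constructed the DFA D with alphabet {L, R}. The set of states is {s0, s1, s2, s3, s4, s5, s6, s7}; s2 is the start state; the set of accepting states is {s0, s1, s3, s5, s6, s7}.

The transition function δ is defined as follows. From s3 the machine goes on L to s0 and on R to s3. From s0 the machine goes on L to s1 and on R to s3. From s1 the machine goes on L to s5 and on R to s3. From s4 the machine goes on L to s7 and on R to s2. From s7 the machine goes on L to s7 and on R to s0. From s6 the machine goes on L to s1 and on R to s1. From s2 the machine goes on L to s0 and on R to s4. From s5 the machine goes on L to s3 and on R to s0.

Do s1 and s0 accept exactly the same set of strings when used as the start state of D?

Yes

Reachable states from the start: {s0,s1,s2,s3,s4,s5,s7}. Unreachable: {s6} — drop them.
Start with accepting vs non-accepting: {s0,s1,s3,s5,s7} | {s2,s4}.
Stable partition: {s0,s1,s3,s5,s7} | {s2,s4} — 2 equivalence classes.
s1 and s0 lie in the same block of the stable partition, so they are equivalent — no string distinguishes them.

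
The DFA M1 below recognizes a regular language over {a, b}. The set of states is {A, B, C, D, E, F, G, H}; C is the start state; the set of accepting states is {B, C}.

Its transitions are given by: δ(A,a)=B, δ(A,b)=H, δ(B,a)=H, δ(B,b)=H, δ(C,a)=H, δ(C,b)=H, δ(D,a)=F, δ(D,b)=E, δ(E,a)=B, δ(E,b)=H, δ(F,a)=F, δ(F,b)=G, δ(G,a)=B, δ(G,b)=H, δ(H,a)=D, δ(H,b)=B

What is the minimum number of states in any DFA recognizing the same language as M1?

4

First remove the unreachable states {A}; 7 states remain.
Initial partition by acceptance: {B,C} | {D,E,F,G,H}.
Refine {D,E,F,G,H} on symbol a: members go to different blocks, giving {D,F,H} and {E,G}.
Refine {D,F,H} on symbol b: members go to different blocks, giving {D,F} and {H}.
Stable partition: {B,C} | {D,F} | {E,G} | {H} — 4 equivalence classes.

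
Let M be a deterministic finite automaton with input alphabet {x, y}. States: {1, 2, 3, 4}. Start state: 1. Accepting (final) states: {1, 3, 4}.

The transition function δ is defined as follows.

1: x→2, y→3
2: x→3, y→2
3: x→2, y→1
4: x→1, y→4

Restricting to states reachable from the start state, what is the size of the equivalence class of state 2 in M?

States {4} cannot be reached from the start state, so discard them.
P0 = {1,3} | {2}.
Stable partition: {1,3} | {2} — 2 equivalence classes.
The equivalence class containing 2 is {2}, of size 1.

1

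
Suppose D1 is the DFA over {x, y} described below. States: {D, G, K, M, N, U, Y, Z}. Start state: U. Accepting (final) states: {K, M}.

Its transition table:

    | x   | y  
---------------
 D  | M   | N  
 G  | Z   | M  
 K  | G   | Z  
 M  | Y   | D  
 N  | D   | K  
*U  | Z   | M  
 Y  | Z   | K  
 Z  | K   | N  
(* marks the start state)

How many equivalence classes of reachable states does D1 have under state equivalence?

Start with accepting vs non-accepting: {K,M} | {D,G,N,U,Y,Z}.
On input x, block {D,G,N,U,Y,Z} splits into {G,N,U,Y} and {D,Z}.
The partition is now stable with 3 blocks: {K,M} | {G,N,U,Y} | {D,Z}.

3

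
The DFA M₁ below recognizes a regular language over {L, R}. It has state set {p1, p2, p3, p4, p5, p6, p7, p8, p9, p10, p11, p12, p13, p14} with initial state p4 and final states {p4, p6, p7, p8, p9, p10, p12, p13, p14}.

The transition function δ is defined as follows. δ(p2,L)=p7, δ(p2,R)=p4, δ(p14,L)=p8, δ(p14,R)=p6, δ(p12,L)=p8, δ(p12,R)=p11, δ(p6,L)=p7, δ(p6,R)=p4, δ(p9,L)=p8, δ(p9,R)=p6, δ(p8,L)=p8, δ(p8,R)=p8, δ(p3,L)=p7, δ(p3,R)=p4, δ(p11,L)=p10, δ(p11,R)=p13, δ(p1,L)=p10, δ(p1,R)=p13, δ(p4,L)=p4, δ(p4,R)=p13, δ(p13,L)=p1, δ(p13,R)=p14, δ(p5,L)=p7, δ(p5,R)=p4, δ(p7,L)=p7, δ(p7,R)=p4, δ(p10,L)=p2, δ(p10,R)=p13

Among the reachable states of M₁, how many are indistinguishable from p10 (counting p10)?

States {p3,p5,p9,p11,p12} cannot be reached from the start state, so discard them.
Initial partition by acceptance: {p4,p6,p7,p8,p10,p13,p14} | {p1,p2}.
On input L, block {p4,p6,p7,p8,p10,p13,p14} splits into {p4,p6,p7,p8,p14} and {p10,p13}.
Split {p4,p6,p7,p8,p14} by δ(·,R) → {p6,p7,p8,p14} and {p4}.
Split {p6,p7,p8,p14} by δ(·,R) → {p6,p7} and {p8,p14}.
Refine {p1,p2} on symbol L: members go to different blocks, giving {p1} and {p2}.
Split {p10,p13} by δ(·,L) → {p10} and {p13}.
Split {p8,p14} by δ(·,R) → {p8} and {p14}.
Stable partition: {p6,p7} | {p1} | {p10} | {p4} | {p8} | {p2} | {p13} | {p14} — 8 equivalence classes.
The equivalence class containing p10 is {p10}, of size 1.

1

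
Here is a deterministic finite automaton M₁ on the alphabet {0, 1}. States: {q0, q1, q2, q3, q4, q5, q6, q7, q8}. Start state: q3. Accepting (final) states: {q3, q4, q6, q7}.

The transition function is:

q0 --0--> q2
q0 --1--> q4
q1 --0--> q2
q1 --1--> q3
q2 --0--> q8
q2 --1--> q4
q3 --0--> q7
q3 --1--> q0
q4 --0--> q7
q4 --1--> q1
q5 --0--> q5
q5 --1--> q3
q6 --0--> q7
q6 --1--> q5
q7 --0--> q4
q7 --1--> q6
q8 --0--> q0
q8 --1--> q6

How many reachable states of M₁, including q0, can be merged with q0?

5

Initial partition by acceptance: {q3,q4,q6,q7} | {q0,q1,q2,q5,q8}.
Split {q3,q4,q6,q7} by δ(·,1) → {q3,q4,q6} and {q7}.
No further refinement is possible. Final partition (3 blocks): {q3,q4,q6} | {q0,q1,q2,q5,q8} | {q7}.
The equivalence class containing q0 is {q0,q1,q2,q5,q8}, of size 5.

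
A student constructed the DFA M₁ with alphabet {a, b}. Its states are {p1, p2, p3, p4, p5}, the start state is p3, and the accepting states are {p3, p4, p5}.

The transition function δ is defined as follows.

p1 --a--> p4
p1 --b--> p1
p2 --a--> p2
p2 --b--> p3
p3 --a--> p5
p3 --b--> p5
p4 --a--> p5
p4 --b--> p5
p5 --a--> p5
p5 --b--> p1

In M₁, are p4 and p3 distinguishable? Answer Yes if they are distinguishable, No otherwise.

No

First remove the unreachable states {p2}; 4 states remain.
Initial partition by acceptance: {p3,p4,p5} | {p1}.
Split {p3,p4,p5} by δ(·,b) → {p3,p4} and {p5}.
Stable partition: {p3,p4} | {p1} | {p5} — 3 equivalence classes.
p4 and p3 lie in the same block of the stable partition, so they are equivalent — no string distinguishes them.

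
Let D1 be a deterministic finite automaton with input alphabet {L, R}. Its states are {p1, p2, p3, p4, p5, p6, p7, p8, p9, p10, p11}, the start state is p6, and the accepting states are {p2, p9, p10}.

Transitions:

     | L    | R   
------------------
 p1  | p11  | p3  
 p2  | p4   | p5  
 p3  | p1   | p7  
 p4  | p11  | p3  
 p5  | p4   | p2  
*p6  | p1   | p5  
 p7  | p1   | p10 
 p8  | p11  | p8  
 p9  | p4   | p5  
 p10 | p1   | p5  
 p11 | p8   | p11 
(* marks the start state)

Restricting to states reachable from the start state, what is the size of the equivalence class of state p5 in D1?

2

States {p9} cannot be reached from the start state, so discard them.
P0 = {p2,p10} | {p1,p3,p4,p5,p6,p7,p8,p11}.
Refine {p1,p3,p4,p5,p6,p7,p8,p11} on symbol R: members go to different blocks, giving {p1,p3,p4,p6,p8,p11} and {p5,p7}.
Refine {p1,p3,p4,p6,p8,p11} on symbol R: members go to different blocks, giving {p1,p4,p8,p11} and {p3,p6}.
Refine {p1,p4,p8,p11} on symbol R: members go to different blocks, giving {p1,p4} and {p8,p11}.
The partition is now stable with 5 blocks: {p2,p10} | {p1,p4} | {p5,p7} | {p3,p6} | {p8,p11}.
The equivalence class containing p5 is {p5,p7}, of size 2.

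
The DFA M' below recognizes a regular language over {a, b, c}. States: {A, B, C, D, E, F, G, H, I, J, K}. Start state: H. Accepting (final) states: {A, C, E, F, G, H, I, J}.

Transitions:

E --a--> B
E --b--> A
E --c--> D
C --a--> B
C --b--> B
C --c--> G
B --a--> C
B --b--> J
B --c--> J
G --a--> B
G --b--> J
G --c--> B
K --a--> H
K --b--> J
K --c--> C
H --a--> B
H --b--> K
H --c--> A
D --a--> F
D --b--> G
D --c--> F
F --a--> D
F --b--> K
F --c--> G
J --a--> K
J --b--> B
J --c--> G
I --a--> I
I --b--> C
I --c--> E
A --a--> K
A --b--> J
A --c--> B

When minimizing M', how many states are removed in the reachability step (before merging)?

BFS from H reaches {A, B, C, G, H, J, K}; the 4 state(s) D, E, F, I are never visited.

4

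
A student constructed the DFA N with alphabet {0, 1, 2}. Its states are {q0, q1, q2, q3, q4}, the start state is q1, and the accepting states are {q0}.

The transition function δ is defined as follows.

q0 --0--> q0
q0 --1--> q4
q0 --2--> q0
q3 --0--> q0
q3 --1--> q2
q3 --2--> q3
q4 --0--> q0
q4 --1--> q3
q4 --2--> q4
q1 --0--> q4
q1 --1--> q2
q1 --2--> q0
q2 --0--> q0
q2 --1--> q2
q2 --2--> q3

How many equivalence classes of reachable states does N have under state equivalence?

All states are reachable from the start state.
Start with accepting vs non-accepting: {q0} | {q1,q2,q3,q4}.
Refine {q1,q2,q3,q4} on symbol 0: members go to different blocks, giving {q2,q3,q4} and {q1}.
No further refinement is possible. Final partition (3 blocks): {q0} | {q2,q3,q4} | {q1}.

3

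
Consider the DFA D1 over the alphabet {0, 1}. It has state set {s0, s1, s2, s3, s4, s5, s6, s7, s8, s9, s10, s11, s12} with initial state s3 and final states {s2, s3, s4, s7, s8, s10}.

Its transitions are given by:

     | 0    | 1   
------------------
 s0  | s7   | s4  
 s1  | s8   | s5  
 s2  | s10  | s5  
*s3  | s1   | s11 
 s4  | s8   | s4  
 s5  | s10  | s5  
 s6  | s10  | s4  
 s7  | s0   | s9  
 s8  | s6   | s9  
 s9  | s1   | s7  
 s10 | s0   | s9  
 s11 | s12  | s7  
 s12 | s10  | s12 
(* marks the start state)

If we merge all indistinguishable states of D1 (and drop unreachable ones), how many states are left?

6

First remove the unreachable states {s2}; 12 states remain.
Initial partition by acceptance: {s3,s4,s7,s8,s10} | {s0,s1,s5,s6,s9,s11,s12}.
Refine {s3,s4,s7,s8,s10} on symbol 0: members go to different blocks, giving {s3,s7,s8,s10} and {s4}.
Refine {s0,s1,s5,s6,s9,s11,s12} on symbol 0: members go to different blocks, giving {s0,s1,s5,s6,s12} and {s9,s11}.
Split {s0,s1,s5,s6,s12} by δ(·,1) → {s1,s5,s12} and {s0,s6}.
On input 0, block {s3,s7,s8,s10} splits into {s7,s8,s10} and {s3}.
Stable partition: {s7,s8,s10} | {s1,s5,s12} | {s4} | {s9,s11} | {s0,s6} | {s3} — 6 equivalence classes.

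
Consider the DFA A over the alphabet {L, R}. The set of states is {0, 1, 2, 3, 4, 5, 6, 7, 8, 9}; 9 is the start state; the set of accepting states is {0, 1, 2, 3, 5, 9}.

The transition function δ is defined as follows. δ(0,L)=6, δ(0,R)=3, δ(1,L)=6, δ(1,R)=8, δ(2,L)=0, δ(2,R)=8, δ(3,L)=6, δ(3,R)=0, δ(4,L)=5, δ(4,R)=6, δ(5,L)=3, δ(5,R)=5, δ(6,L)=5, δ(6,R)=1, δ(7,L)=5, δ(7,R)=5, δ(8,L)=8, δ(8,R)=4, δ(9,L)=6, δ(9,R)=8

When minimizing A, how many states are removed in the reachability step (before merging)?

Starting at 9 and following transitions, the reachable set is {0, 1, 3, 4, 5, 6, 8, 9}. That leaves 2, 7 unreachable — 2 in total.

2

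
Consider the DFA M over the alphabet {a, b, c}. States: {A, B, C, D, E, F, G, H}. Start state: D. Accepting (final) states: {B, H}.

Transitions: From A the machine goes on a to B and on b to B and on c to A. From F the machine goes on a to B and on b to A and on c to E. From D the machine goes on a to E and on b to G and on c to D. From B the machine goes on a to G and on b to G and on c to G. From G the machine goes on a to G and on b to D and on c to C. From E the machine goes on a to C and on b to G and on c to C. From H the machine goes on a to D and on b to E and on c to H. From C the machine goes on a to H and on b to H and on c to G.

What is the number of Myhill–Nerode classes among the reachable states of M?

First remove the unreachable states {A,B,F}; 5 states remain.
Initial partition by acceptance: {H} | {C,D,E,G}.
Refine {C,D,E,G} on symbol a: members go to different blocks, giving {D,E,G} and {C}.
Split {D,E,G} by δ(·,a) → {D,G} and {E}.
Split {D,G} by δ(·,a) → {D} and {G}.
The partition is now stable with 5 blocks: {H} | {D} | {C} | {E} | {G}.

5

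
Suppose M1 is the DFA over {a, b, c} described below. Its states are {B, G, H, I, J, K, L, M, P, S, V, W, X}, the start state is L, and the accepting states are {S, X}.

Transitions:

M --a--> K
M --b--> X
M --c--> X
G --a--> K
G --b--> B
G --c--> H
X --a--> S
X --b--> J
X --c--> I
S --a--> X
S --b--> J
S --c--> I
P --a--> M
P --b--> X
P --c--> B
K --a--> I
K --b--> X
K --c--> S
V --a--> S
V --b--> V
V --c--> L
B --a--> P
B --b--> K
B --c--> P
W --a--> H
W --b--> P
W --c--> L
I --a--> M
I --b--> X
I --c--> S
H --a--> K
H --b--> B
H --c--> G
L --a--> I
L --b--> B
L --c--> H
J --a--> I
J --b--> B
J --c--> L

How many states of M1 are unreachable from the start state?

2

BFS from L reaches {B, G, H, I, J, K, L, M, P, S, X}; the 2 state(s) V, W are never visited.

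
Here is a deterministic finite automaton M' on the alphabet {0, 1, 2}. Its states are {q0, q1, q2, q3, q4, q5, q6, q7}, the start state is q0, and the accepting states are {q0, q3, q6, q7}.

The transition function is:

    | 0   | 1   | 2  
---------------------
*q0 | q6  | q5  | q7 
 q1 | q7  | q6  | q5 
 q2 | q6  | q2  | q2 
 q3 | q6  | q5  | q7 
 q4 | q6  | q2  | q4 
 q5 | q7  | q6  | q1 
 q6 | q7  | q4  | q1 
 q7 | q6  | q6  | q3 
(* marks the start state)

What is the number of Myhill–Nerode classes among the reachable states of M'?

All states are reachable from the start state.
P0 = {q0,q3,q6,q7} | {q1,q2,q4,q5}.
Split {q0,q3,q6,q7} by δ(·,1) → {q0,q3,q6} and {q7}.
Split {q0,q3,q6} by δ(·,0) → {q0,q3} and {q6}.
On input 0, block {q1,q2,q4,q5} splits into {q1,q5} and {q2,q4}.
No further refinement is possible. Final partition (5 blocks): {q0,q3} | {q1,q5} | {q7} | {q6} | {q2,q4}.

5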